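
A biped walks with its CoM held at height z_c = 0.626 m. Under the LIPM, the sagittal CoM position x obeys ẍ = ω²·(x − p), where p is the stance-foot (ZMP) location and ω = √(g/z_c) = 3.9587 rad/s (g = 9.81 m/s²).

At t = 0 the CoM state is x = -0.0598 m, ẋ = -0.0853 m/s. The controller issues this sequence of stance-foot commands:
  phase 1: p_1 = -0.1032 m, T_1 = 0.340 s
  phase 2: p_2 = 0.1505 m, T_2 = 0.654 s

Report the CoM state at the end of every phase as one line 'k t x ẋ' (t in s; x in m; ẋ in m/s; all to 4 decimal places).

1 0.3400 -0.0528 0.1327
2 0.9940 -0.9886 -4.4389

phase 1: p=-0.1032, T=0.340, ωT=1.345958, cosh=2.051078, sinh=1.790788; start (x,ẋ)=(-0.059800, -0.085300) → end (x,ẋ)=(-0.052770, 0.132714)
phase 2: p=0.1505, T=0.654, ωT=2.588990, cosh=6.695704, sinh=6.620608; start (x,ẋ)=(-0.052770, 0.132714) → end (x,ẋ)=(-0.988584, -4.438895)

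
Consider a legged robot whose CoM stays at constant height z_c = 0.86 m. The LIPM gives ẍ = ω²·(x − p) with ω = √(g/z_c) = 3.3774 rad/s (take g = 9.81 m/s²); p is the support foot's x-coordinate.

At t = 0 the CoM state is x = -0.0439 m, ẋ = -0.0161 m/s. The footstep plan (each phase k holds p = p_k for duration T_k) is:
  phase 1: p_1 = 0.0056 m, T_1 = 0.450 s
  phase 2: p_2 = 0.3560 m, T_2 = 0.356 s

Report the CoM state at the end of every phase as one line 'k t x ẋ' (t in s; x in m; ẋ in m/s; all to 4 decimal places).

1 0.4500 -0.1233 -0.4024
2 0.8060 -0.6940 -3.1806

phase 1: p=0.0056, T=0.450, ωT=1.519830, cosh=2.395099, sinh=2.176349; start (x,ẋ)=(-0.043900, -0.016100) → end (x,ẋ)=(-0.123332, -0.402406)
phase 2: p=0.3560, T=0.356, ωT=1.202354, cosh=1.814214, sinh=1.513729; start (x,ẋ)=(-0.123332, -0.402406) → end (x,ẋ)=(-0.693967, -3.180620)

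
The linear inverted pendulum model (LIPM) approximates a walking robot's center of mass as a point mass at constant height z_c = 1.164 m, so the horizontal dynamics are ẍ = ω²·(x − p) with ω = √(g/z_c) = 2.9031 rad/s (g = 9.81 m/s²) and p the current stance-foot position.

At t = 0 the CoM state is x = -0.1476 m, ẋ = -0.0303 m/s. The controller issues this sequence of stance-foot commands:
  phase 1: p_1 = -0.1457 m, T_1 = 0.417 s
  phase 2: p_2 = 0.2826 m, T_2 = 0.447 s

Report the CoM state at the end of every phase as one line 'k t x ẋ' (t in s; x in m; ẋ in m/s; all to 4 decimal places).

phase 1: p=-0.1457, T=0.417, ωT=1.210593, cosh=1.826747, sinh=1.528726; start (x,ẋ)=(-0.147600, -0.030300) → end (x,ẋ)=(-0.165126, -0.063783)
phase 2: p=0.2826, T=0.447, ωT=1.297686, cosh=1.966989, sinh=1.693826; start (x,ẋ)=(-0.165126, -0.063783) → end (x,ẋ)=(-0.635287, -2.327085)

1 0.4170 -0.1651 -0.0638
2 0.8640 -0.6353 -2.3271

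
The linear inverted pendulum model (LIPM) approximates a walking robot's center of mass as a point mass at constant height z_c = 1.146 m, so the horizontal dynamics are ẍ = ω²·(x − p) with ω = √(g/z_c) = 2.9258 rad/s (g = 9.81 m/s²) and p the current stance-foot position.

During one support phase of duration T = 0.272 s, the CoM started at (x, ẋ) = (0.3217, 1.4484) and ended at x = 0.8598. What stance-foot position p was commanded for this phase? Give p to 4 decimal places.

p = 0.0184

ωT = 2.9258·0.272 = 0.795818; cosh(ωT) = 1.333732, sinh(ωT) = 0.882520
x(T) = p + (x₀−p)·cosh(ωT) + (ẋ₀/ω)·sinh(ωT) ⇒ p·(1 − cosh) = x(T) − x₀·cosh − (ẋ₀/ω)·sinh
numerator   = 0.8598 − (0.3217)·1.333732 − (1.4484/2.9258)·0.882520 = -0.006148
denominator = 1 − 1.333732 = -0.333732
p = -0.006148 / -0.333732 = 0.0184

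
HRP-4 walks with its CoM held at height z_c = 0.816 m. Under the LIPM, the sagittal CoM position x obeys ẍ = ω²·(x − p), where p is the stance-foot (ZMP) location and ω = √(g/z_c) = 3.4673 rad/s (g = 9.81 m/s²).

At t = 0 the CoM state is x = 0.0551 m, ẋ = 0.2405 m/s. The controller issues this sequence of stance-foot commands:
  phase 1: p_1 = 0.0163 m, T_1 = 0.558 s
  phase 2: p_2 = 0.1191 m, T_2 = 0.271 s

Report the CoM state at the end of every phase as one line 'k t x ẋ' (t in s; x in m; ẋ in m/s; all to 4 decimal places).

1 0.5580 0.3885 1.3057
2 0.8290 0.9246 2.9383

phase 1: p=0.0163, T=0.558, ωT=1.934753, cosh=3.533398, sinh=3.388938; start (x,ẋ)=(0.055100, 0.240500) → end (x,ẋ)=(0.388461, 1.305700)
phase 2: p=0.1191, T=0.271, ωT=0.939638, cosh=1.474912, sinh=1.084143; start (x,ẋ)=(0.388461, 1.305700) → end (x,ẋ)=(0.924645, 2.938333)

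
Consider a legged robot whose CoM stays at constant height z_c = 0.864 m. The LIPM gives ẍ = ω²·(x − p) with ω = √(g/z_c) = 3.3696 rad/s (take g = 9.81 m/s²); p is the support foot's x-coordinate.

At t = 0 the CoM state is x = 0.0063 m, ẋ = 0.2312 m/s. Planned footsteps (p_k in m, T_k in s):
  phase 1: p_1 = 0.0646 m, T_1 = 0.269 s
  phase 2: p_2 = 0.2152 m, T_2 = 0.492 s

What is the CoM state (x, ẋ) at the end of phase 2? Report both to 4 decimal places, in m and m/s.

phase 1: p=0.0646, T=0.269, ωT=0.906422, cosh=1.439709, sinh=1.035742; start (x,ẋ)=(0.006300, 0.231200) → end (x,ẋ)=(0.051731, 0.129392)
phase 2: p=0.2152, T=0.492, ωT=1.657843, cosh=2.719265, sinh=2.528715; start (x,ẋ)=(0.051731, 0.129392) → end (x,ẋ)=(-0.132214, -1.041031)

x = -0.1322, ẋ = -1.0410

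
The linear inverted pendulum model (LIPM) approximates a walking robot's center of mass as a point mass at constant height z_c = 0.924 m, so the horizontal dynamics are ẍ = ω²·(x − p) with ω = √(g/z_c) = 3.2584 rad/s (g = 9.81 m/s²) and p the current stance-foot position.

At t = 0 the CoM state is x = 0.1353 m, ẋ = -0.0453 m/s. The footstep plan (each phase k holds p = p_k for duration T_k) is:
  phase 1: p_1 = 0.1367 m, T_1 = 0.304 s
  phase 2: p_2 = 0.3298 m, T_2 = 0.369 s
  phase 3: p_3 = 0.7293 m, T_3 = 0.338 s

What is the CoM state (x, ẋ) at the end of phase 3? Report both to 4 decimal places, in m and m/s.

x = -1.1202, ẋ = -5.5324

phase 1: p=0.1367, T=0.304, ωT=0.990554, cosh=1.532048, sinh=1.160677; start (x,ẋ)=(0.135300, -0.045300) → end (x,ẋ)=(0.118419, -0.074696)
phase 2: p=0.3298, T=0.369, ωT=1.202350, cosh=1.814207, sinh=1.513720; start (x,ẋ)=(0.118419, -0.074696) → end (x,ẋ)=(-0.088390, -1.178111)
phase 3: p=0.7293, T=0.338, ωT=1.101339, cosh=1.670309, sinh=1.337883; start (x,ẋ)=(-0.088390, -1.178111) → end (x,ẋ)=(-1.120222, -5.532415)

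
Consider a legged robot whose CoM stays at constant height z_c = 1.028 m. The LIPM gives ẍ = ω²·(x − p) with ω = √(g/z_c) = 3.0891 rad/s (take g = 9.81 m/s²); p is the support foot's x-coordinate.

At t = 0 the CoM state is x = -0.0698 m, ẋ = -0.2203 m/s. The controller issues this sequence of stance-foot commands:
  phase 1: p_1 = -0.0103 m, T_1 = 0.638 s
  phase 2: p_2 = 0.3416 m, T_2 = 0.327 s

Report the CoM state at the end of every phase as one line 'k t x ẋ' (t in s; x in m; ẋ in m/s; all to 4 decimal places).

phase 1: p=-0.0103, T=0.638, ωT=1.970846, cosh=3.658041, sinh=3.518703; start (x,ẋ)=(-0.069800, -0.220300) → end (x,ẋ)=(-0.478891, -1.452609)
phase 2: p=0.3416, T=0.327, ωT=1.010136, cosh=1.555072, sinh=1.190902; start (x,ẋ)=(-0.478891, -1.452609) → end (x,ẋ)=(-1.494328, -5.277345)

1 0.6380 -0.4789 -1.4526
2 0.9650 -1.4943 -5.2773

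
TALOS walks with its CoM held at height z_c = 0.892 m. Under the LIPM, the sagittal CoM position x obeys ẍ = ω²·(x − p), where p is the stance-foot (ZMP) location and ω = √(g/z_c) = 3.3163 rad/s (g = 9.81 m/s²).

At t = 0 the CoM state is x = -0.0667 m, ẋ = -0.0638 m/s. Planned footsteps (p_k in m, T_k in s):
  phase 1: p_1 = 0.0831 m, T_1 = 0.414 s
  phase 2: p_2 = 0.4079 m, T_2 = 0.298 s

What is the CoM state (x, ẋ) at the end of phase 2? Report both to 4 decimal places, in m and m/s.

x = -0.9912, ẋ = -4.1981

phase 1: p=0.0831, T=0.414, ωT=1.372948, cosh=2.100164, sinh=1.846806; start (x,ẋ)=(-0.066700, -0.063800) → end (x,ẋ)=(-0.267034, -1.051450)
phase 2: p=0.4079, T=0.298, ωT=0.988257, cosh=1.529387, sinh=1.157162; start (x,ẋ)=(-0.267034, -1.051450) → end (x,ẋ)=(-0.991219, -4.198130)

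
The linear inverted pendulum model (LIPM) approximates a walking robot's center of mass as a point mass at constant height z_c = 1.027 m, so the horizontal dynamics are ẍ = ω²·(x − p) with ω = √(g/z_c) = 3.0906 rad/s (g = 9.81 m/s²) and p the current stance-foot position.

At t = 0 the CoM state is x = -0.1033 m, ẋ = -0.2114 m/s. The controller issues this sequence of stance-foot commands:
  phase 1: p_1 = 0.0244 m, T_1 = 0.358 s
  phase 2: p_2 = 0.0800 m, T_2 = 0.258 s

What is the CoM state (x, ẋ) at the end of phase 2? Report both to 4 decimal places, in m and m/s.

x = -0.6567, ẋ = -2.1721

phase 1: p=0.0244, T=0.358, ωT=1.106435, cosh=1.677148, sinh=1.346412; start (x,ẋ)=(-0.103300, -0.211400) → end (x,ẋ)=(-0.281868, -0.885937)
phase 2: p=0.0800, T=0.258, ωT=0.797375, cosh=1.335108, sinh=0.884598; start (x,ẋ)=(-0.281868, -0.885937) → end (x,ẋ)=(-0.656707, -2.172145)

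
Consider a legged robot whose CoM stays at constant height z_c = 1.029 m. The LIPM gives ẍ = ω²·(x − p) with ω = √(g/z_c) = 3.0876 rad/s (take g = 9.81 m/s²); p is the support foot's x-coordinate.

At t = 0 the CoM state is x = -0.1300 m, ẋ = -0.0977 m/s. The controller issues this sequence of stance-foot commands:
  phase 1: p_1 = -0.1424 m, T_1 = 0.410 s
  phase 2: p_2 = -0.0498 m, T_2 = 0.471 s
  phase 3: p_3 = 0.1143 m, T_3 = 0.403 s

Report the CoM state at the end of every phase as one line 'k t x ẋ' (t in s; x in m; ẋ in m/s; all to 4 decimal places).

1 0.4100 -0.1703 -0.1245
2 0.8810 -0.4035 -1.0342
3 1.2840 -1.3917 -4.4873

phase 1: p=-0.1424, T=0.410, ωT=1.265916, cosh=1.914160, sinh=1.632179; start (x,ẋ)=(-0.130000, -0.097700) → end (x,ẋ)=(-0.170311, -0.124523)
phase 2: p=-0.0498, T=0.471, ωT=1.454260, cosh=2.257443, sinh=2.023870; start (x,ẋ)=(-0.170311, -0.124523) → end (x,ẋ)=(-0.403470, -1.034166)
phase 3: p=0.1143, T=0.403, ωT=1.244303, cosh=1.879328, sinh=1.591186; start (x,ẋ)=(-0.403470, -1.034166) → end (x,ẋ)=(-1.391713, -4.487311)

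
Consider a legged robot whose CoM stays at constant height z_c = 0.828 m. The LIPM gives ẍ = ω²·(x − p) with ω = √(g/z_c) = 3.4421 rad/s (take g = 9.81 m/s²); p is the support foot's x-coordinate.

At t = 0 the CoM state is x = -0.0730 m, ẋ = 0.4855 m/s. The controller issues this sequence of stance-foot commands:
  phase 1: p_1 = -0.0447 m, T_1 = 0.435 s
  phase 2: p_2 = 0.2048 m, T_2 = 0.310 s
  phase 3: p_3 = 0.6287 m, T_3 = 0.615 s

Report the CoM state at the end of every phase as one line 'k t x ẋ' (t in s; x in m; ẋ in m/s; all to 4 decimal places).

1 0.4350 0.1883 0.9325
2 0.7450 0.5252 1.4431
3 1.3600 1.9083 4.6211

phase 1: p=-0.0447, T=0.435, ωT=1.497313, cosh=2.346698, sinh=2.122967; start (x,ẋ)=(-0.073000, 0.485500) → end (x,ẋ)=(0.188328, 0.932520)
phase 2: p=0.2048, T=0.310, ωT=1.067051, cosh=1.625408, sinh=1.281387; start (x,ẋ)=(0.188328, 0.932520) → end (x,ẋ)=(0.525175, 1.443074)
phase 3: p=0.6287, T=0.615, ωT=2.116891, cosh=4.212843, sinh=4.092438; start (x,ẋ)=(0.525175, 1.443074) → end (x,ẋ)=(1.908286, 4.621123)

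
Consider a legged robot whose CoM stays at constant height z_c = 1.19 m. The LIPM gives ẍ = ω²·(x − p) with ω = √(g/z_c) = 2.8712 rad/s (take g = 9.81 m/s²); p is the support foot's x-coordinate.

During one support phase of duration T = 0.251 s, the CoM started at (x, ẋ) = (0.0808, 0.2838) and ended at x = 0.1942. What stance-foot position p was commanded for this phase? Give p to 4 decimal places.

ωT = 2.8712·0.251 = 0.720671; cosh(ωT) = 1.271119, sinh(ωT) = 0.784693
x(T) = p + (x₀−p)·cosh(ωT) + (ẋ₀/ω)·sinh(ωT) ⇒ p·(1 − cosh) = x(T) − x₀·cosh − (ẋ₀/ω)·sinh
numerator   = 0.1942 − (0.0808)·1.271119 − (0.2838/2.8712)·0.784693 = 0.013932
denominator = 1 − 1.271119 = -0.271119
p = 0.013932 / -0.271119 = -0.0514

p = -0.0514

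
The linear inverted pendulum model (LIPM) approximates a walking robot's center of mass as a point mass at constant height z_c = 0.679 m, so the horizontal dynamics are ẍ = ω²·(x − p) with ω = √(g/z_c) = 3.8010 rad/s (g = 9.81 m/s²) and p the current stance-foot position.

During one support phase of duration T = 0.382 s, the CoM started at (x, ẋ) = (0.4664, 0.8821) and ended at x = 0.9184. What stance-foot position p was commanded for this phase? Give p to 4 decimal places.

ωT = 3.8010·0.382 = 1.451982; cosh(ωT) = 2.252839, sinh(ωT) = 2.018733
x(T) = p + (x₀−p)·cosh(ωT) + (ẋ₀/ω)·sinh(ωT) ⇒ p·(1 − cosh) = x(T) − x₀·cosh − (ẋ₀/ω)·sinh
numerator   = 0.9184 − (0.4664)·2.252839 − (0.8821/3.8010)·2.018733 = -0.600813
denominator = 1 − 2.252839 = -1.252839
p = -0.600813 / -1.252839 = 0.4796

p = 0.4796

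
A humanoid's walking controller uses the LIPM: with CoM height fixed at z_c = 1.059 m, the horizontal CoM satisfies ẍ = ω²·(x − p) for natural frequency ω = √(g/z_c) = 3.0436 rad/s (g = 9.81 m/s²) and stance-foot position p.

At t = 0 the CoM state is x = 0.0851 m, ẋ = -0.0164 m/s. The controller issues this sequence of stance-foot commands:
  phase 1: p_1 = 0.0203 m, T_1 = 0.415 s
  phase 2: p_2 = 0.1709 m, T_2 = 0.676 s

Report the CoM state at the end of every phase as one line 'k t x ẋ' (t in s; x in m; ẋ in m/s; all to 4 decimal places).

phase 1: p=0.0203, T=0.415, ωT=1.263094, cosh=1.909562, sinh=1.626784; start (x,ẋ)=(0.085100, -0.016400) → end (x,ẋ)=(0.135274, 0.289526)
phase 2: p=0.1709, T=0.676, ωT=2.057474, cosh=3.976975, sinh=3.849198; start (x,ẋ)=(0.135274, 0.289526) → end (x,ẋ)=(0.395376, 0.734064)

1 0.4150 0.1353 0.2895
2 1.0910 0.3954 0.7341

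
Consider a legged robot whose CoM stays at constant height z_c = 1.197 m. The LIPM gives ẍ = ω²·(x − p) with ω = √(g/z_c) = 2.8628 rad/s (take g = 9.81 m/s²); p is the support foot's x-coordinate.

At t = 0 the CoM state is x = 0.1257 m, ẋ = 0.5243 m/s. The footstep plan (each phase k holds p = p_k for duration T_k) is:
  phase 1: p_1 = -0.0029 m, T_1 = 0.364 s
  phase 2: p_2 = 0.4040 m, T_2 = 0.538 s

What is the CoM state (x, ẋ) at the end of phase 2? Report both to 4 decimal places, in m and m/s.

phase 1: p=-0.0029, T=0.364, ωT=1.042059, cosh=1.593888, sinh=1.241161; start (x,ẋ)=(0.125700, 0.524300) → end (x,ẋ)=(0.429383, 1.292616)
phase 2: p=0.4040, T=0.538, ωT=1.540186, cosh=2.439900, sinh=2.225559; start (x,ẋ)=(0.429383, 1.292616) → end (x,ẋ)=(1.470821, 3.315580)

x = 1.4708, ẋ = 3.3156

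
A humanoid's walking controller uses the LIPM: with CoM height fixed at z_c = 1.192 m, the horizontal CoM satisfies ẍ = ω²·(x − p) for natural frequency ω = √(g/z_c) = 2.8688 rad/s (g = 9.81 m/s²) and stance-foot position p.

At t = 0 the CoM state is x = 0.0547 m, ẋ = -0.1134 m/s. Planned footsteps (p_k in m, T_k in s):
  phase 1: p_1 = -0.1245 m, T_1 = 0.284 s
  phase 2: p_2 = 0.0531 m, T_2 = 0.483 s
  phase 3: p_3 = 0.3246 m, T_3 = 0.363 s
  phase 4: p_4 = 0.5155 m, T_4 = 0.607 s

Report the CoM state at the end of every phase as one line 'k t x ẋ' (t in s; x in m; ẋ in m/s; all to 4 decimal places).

phase 1: p=-0.1245, T=0.284, ωT=0.814739, cosh=1.350671, sinh=0.907916; start (x,ẋ)=(0.054700, -0.113400) → end (x,ẋ)=(0.081651, 0.313583)
phase 2: p=0.0531, T=0.483, ωT=1.385630, cosh=2.123756, sinh=1.873589; start (x,ẋ)=(0.081651, 0.313583) → end (x,ẋ)=(0.318535, 0.819437)
phase 3: p=0.3246, T=0.363, ωT=1.041374, cosh=1.593039, sinh=1.240069; start (x,ẋ)=(0.318535, 0.819437) → end (x,ẋ)=(0.669149, 1.283819)
phase 4: p=0.5155, T=0.607, ωT=1.741362, cosh=2.940194, sinh=2.764912; start (x,ẋ)=(0.669149, 1.283819) → end (x,ẋ)=(2.204585, 4.993416)

1 0.2840 0.0817 0.3136
2 0.7670 0.3185 0.8194
3 1.1300 0.6691 1.2838
4 1.7370 2.2046 4.9934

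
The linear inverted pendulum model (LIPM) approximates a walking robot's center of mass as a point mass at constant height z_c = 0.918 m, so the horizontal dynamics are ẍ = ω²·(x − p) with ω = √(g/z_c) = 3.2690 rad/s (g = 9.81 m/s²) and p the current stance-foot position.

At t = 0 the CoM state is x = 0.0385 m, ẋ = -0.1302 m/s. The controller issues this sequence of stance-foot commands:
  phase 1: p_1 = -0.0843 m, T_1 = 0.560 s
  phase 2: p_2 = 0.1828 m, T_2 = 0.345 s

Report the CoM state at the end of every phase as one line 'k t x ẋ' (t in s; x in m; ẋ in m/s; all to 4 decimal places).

1 0.5600 0.1875 0.8033
2 0.9050 0.5306 1.3921

phase 1: p=-0.0843, T=0.560, ωT=1.830640, cosh=3.199094, sinh=3.038783; start (x,ẋ)=(0.038500, -0.130200) → end (x,ẋ)=(0.187518, 0.803346)
phase 2: p=0.1828, T=0.345, ωT=1.127805, cosh=1.706306, sinh=1.382563; start (x,ẋ)=(0.187518, 0.803346) → end (x,ẋ)=(0.530611, 1.392078)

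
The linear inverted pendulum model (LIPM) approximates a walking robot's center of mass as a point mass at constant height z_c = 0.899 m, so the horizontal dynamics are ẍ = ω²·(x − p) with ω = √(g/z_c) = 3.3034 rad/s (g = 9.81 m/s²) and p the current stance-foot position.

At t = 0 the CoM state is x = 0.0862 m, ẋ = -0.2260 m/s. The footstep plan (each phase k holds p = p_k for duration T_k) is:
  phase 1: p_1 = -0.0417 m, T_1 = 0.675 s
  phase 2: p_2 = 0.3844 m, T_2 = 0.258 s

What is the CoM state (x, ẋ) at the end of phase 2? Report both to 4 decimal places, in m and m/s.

phase 1: p=-0.0417, T=0.675, ωT=2.229795, cosh=4.702755, sinh=4.595205; start (x,ẋ)=(0.086200, -0.226000) → end (x,ẋ)=(0.245404, 0.878674)
phase 2: p=0.3844, T=0.258, ωT=0.852277, cosh=1.385712, sinh=0.959269; start (x,ẋ)=(0.245404, 0.878674) → end (x,ẋ)=(0.446949, 0.777132)

x = 0.4469, ẋ = 0.7771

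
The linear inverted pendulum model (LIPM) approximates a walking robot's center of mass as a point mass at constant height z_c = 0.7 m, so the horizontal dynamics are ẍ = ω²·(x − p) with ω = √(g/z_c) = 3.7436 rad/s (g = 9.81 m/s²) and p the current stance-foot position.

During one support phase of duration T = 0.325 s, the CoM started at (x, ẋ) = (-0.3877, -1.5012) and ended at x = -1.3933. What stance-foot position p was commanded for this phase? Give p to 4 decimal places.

ωT = 3.7436·0.325 = 1.216670; cosh(ωT) = 1.836071, sinh(ωT) = 1.539856
x(T) = p + (x₀−p)·cosh(ωT) + (ẋ₀/ω)·sinh(ωT) ⇒ p·(1 − cosh) = x(T) − x₀·cosh − (ẋ₀/ω)·sinh
numerator   = -1.3933 − (-0.3877)·1.836071 − (-1.5012/3.7436)·1.539856 = -0.063966
denominator = 1 − 1.836071 = -0.836071
p = -0.063966 / -0.836071 = 0.0765

p = 0.0765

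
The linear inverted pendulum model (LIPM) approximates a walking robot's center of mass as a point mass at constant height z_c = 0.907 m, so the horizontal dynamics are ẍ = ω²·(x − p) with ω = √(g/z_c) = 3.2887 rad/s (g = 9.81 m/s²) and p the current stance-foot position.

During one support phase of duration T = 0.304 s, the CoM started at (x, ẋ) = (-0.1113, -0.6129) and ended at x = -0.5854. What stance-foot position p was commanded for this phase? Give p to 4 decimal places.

p = 0.3588

ωT = 3.2887·0.304 = 0.999765; cosh(ωT) = 1.542804, sinh(ωT) = 1.174838
x(T) = p + (x₀−p)·cosh(ωT) + (ẋ₀/ω)·sinh(ωT) ⇒ p·(1 − cosh) = x(T) − x₀·cosh − (ẋ₀/ω)·sinh
numerator   = -0.5854 − (-0.1113)·1.542804 − (-0.6129/3.2887)·1.174838 = -0.194737
denominator = 1 − 1.542804 = -0.542804
p = -0.194737 / -0.542804 = 0.3588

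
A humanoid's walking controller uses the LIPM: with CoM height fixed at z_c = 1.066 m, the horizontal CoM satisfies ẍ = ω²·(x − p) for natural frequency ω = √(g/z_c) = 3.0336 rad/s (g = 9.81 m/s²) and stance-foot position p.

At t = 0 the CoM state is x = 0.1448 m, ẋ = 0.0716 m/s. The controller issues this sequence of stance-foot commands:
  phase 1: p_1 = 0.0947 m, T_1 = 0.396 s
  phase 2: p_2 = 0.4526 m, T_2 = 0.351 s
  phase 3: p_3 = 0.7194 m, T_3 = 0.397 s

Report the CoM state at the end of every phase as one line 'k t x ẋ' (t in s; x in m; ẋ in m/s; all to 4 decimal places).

1 0.3960 0.2212 0.3596
2 0.7470 0.2286 -0.3136
3 1.1440 -0.3294 -2.8290

phase 1: p=0.0947, T=0.396, ωT=1.201306, cosh=1.812628, sinh=1.511827; start (x,ẋ)=(0.144800, 0.071600) → end (x,ẋ)=(0.221195, 0.359557)
phase 2: p=0.4526, T=0.351, ωT=1.064794, cosh=1.622520, sinh=1.277721; start (x,ẋ)=(0.221195, 0.359557) → end (x,ẋ)=(0.228583, -0.313559)
phase 3: p=0.7194, T=0.397, ωT=1.204339, cosh=1.817222, sinh=1.517332; start (x,ẋ)=(0.228583, -0.313559) → end (x,ẋ)=(-0.329358, -2.829027)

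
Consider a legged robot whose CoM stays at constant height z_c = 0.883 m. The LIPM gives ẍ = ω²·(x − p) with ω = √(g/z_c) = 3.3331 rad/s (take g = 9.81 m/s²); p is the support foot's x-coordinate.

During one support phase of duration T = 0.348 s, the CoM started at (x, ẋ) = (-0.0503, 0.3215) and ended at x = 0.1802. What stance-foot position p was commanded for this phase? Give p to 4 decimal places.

p = -0.1724

ωT = 3.3331·0.348 = 1.159919; cosh(ωT) = 1.751593, sinh(ωT) = 1.438081
x(T) = p + (x₀−p)·cosh(ωT) + (ẋ₀/ω)·sinh(ωT) ⇒ p·(1 − cosh) = x(T) − x₀·cosh − (ẋ₀/ω)·sinh
numerator   = 0.1802 − (-0.0503)·1.751593 − (0.3215/3.3331)·1.438081 = 0.129592
denominator = 1 − 1.751593 = -0.751593
p = 0.129592 / -0.751593 = -0.1724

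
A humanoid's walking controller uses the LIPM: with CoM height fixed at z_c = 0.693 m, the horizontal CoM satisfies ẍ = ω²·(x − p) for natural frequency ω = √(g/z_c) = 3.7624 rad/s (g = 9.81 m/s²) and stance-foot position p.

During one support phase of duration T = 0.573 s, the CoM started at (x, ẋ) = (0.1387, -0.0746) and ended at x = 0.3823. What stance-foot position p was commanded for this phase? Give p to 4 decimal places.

p = 0.0415

ωT = 3.7624·0.573 = 2.155855; cosh(ωT) = 4.375538, sinh(ωT) = 4.259734
x(T) = p + (x₀−p)·cosh(ωT) + (ẋ₀/ω)·sinh(ωT) ⇒ p·(1 − cosh) = x(T) − x₀·cosh − (ẋ₀/ω)·sinh
numerator   = 0.3823 − (0.1387)·4.375538 − (-0.0746/3.7624)·4.259734 = -0.140126
denominator = 1 − 4.375538 = -3.375538
p = -0.140126 / -3.375538 = 0.0415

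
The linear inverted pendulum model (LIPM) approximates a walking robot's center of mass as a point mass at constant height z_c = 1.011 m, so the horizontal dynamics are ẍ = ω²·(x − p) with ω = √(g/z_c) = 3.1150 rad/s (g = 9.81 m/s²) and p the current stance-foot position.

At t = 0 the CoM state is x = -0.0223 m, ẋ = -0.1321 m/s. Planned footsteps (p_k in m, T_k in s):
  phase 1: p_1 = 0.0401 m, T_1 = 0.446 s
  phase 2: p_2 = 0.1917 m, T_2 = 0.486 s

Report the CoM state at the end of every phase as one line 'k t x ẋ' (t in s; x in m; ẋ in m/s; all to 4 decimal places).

1 0.4460 -0.1726 -0.6471
2 0.9320 -1.1254 -3.9955

phase 1: p=0.0401, T=0.446, ωT=1.389290, cosh=2.130626, sinh=1.881374; start (x,ẋ)=(-0.022300, -0.132100) → end (x,ẋ)=(-0.172636, -0.647150)
phase 2: p=0.1917, T=0.486, ωT=1.513890, cosh=2.382213, sinh=2.162161; start (x,ẋ)=(-0.172636, -0.647150) → end (x,ẋ)=(-1.125420, -3.995498)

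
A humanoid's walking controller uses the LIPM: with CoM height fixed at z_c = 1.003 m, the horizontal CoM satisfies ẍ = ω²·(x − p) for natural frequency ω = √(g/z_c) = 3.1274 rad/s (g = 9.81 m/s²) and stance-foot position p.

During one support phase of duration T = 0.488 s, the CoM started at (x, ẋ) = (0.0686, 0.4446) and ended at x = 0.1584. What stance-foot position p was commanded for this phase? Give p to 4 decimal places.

ωT = 3.1274·0.488 = 1.526171; cosh(ωT) = 2.408947, sinh(ωT) = 2.191581
x(T) = p + (x₀−p)·cosh(ωT) + (ẋ₀/ω)·sinh(ωT) ⇒ p·(1 − cosh) = x(T) − x₀·cosh − (ẋ₀/ω)·sinh
numerator   = 0.1584 − (0.0686)·2.408947 − (0.4446/3.1274)·2.191581 = -0.318415
denominator = 1 − 2.408947 = -1.408947
p = -0.318415 / -1.408947 = 0.2260

p = 0.2260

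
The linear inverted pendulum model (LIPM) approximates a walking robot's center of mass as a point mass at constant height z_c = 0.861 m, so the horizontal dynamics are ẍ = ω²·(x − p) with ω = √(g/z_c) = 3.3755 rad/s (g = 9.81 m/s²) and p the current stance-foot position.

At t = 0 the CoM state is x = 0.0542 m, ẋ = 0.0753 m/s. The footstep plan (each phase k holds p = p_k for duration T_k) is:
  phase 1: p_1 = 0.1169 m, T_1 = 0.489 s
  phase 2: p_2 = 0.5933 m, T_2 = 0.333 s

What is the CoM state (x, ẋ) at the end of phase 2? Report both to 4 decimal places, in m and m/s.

x = -0.5436, ẋ = -3.2970

phase 1: p=0.1169, T=0.489, ωT=1.650620, cosh=2.701069, sinh=2.509138; start (x,ẋ)=(0.054200, 0.075300) → end (x,ẋ)=(0.003516, -0.327653)
phase 2: p=0.5933, T=0.333, ωT=1.124042, cosh=1.701115, sinh=1.376151; start (x,ẋ)=(0.003516, -0.327653) → end (x,ẋ)=(-0.543570, -3.297037)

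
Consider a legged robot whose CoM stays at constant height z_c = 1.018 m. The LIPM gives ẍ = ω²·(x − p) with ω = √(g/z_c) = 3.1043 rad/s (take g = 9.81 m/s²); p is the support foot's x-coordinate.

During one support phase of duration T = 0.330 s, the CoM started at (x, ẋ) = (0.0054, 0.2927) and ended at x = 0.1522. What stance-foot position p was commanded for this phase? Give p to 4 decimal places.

ωT = 3.1043·0.330 = 1.024419; cosh(ωT) = 1.572241, sinh(ωT) = 1.213236
x(T) = p + (x₀−p)·cosh(ωT) + (ẋ₀/ω)·sinh(ωT) ⇒ p·(1 − cosh) = x(T) − x₀·cosh − (ẋ₀/ω)·sinh
numerator   = 0.1522 − (0.0054)·1.572241 − (0.2927/3.1043)·1.213236 = 0.029316
denominator = 1 − 1.572241 = -0.572241
p = 0.029316 / -0.572241 = -0.0512

p = -0.0512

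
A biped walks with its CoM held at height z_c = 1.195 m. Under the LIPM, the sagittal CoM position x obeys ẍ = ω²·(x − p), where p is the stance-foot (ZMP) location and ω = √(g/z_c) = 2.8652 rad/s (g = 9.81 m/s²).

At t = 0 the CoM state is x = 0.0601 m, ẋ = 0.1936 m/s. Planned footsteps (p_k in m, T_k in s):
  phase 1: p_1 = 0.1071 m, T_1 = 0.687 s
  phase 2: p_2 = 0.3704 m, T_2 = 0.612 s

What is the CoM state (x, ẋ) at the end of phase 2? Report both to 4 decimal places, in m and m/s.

x = 0.0112, ẋ = -0.8907

phase 1: p=0.1071, T=0.687, ωT=1.968392, cosh=3.649420, sinh=3.509738; start (x,ẋ)=(0.060100, 0.193600) → end (x,ẋ)=(0.172728, 0.233891)
phase 2: p=0.3704, T=0.612, ωT=1.753502, cosh=2.973980, sinh=2.800813; start (x,ẋ)=(0.172728, 0.233891) → end (x,ẋ)=(0.011163, -0.890706)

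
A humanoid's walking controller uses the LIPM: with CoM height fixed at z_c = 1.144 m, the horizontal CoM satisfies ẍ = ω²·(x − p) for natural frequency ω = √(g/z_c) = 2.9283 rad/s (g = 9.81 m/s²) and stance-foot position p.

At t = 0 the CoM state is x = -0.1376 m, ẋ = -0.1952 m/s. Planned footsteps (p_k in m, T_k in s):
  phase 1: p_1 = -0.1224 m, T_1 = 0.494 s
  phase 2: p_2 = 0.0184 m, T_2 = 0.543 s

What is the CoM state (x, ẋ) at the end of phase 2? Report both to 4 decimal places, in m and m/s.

x = -1.1928, ẋ = -3.4698

phase 1: p=-0.1224, T=0.494, ωT=1.446580, cosh=2.241967, sinh=2.006593; start (x,ẋ)=(-0.137600, -0.195200) → end (x,ẋ)=(-0.290237, -0.526946)
phase 2: p=0.0184, T=0.543, ωT=1.590067, cosh=2.553994, sinh=2.350083; start (x,ẋ)=(-0.290237, -0.526946) → end (x,ẋ)=(-1.192753, -3.469779)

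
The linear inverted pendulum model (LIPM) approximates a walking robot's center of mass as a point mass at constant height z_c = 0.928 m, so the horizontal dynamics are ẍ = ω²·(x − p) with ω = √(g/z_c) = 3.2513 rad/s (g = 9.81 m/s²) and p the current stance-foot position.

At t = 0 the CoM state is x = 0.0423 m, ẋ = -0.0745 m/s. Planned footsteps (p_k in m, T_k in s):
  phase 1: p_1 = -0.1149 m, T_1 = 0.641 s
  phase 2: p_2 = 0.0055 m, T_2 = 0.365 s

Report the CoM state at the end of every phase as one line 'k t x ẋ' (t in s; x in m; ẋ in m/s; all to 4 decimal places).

phase 1: p=-0.1149, T=0.641, ωT=2.084083, cosh=4.080821, sinh=3.956400; start (x,ẋ)=(0.042300, -0.074500) → end (x,ẋ)=(0.435948, 1.718112)
phase 2: p=0.0055, T=0.365, ωT=1.186724, cosh=1.790776, sinh=1.485556; start (x,ẋ)=(0.435948, 1.718112) → end (x,ẋ)=(1.561362, 5.155814)

1 0.6410 0.4359 1.7181
2 1.0060 1.5614 5.1558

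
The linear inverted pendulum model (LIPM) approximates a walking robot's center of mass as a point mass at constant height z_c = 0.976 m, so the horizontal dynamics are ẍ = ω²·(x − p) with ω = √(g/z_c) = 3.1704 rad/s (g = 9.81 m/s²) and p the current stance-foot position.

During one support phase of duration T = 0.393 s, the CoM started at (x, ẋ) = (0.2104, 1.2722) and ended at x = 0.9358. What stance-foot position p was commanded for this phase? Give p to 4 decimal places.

ωT = 3.1704·0.393 = 1.245967; cosh(ωT) = 1.881979, sinh(ωT) = 1.594316
x(T) = p + (x₀−p)·cosh(ωT) + (ẋ₀/ω)·sinh(ωT) ⇒ p·(1 − cosh) = x(T) − x₀·cosh − (ẋ₀/ω)·sinh
numerator   = 0.9358 − (0.2104)·1.881979 − (1.2722/3.1704)·1.594316 = -0.099927
denominator = 1 − 1.881979 = -0.881979
p = -0.099927 / -0.881979 = 0.1133

p = 0.1133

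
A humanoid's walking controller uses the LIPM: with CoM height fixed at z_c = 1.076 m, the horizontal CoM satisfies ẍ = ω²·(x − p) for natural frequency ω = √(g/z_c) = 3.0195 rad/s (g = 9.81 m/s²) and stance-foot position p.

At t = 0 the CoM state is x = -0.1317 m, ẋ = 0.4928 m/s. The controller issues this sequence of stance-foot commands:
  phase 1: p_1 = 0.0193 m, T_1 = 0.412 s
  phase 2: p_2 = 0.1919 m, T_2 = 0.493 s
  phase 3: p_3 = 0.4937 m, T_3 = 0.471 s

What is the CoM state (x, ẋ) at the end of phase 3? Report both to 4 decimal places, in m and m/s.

x = -1.3720, ẋ = -5.3703

phase 1: p=0.0193, T=0.412, ωT=1.244034, cosh=1.878900, sinh=1.590681; start (x,ẋ)=(-0.131700, 0.492800) → end (x,ẋ)=(-0.004806, 0.200660)
phase 2: p=0.1919, T=0.493, ωT=1.488613, cosh=2.328317, sinh=2.102631; start (x,ẋ)=(-0.004806, 0.200660) → end (x,ẋ)=(-0.126363, -0.781663)
phase 3: p=0.4937, T=0.471, ωT=1.422184, cosh=2.193677, sinh=1.952491; start (x,ẋ)=(-0.126363, -0.781663) → end (x,ẋ)=(-1.371963, -5.370327)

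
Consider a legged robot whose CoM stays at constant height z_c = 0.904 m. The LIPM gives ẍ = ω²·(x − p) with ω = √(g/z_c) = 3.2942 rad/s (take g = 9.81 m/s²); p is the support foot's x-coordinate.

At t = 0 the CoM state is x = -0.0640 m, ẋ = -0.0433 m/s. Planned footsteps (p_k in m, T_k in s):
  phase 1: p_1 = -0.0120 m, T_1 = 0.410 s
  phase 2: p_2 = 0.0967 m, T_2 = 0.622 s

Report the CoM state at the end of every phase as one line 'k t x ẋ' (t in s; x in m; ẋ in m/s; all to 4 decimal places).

1 0.4100 -0.1428 -0.3976
2 1.0320 -1.3083 -4.5780

phase 1: p=-0.0120, T=0.410, ωT=1.350622, cosh=2.059452, sinh=1.800373; start (x,ẋ)=(-0.064000, -0.043300) → end (x,ẋ)=(-0.142756, -0.397575)
phase 2: p=0.0967, T=0.622, ωT=2.048992, cosh=3.944471, sinh=3.815607; start (x,ẋ)=(-0.142756, -0.397575) → end (x,ẋ)=(-1.308332, -4.578038)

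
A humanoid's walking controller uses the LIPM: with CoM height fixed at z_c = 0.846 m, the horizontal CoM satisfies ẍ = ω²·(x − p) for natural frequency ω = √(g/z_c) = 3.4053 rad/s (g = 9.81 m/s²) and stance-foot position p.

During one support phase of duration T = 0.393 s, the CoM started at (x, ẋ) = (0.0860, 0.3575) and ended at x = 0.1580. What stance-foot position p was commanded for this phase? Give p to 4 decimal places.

ωT = 3.4053·0.393 = 1.338283; cosh(ωT) = 2.037394, sinh(ωT) = 1.775098
x(T) = p + (x₀−p)·cosh(ωT) + (ẋ₀/ω)·sinh(ωT) ⇒ p·(1 − cosh) = x(T) − x₀·cosh − (ẋ₀/ω)·sinh
numerator   = 0.1580 − (0.0860)·2.037394 − (0.3575/3.4053)·1.775098 = -0.203572
denominator = 1 − 2.037394 = -1.037394
p = -0.203572 / -1.037394 = 0.1962

p = 0.1962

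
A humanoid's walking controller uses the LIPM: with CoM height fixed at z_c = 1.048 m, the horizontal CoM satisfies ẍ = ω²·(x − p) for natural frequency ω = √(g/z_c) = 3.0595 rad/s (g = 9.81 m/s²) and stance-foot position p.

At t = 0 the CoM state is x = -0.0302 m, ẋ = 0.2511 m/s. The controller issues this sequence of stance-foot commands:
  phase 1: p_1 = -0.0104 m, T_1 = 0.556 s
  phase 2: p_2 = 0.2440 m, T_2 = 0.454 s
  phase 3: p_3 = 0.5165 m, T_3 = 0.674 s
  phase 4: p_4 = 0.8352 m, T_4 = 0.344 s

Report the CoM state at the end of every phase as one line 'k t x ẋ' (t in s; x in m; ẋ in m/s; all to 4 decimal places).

phase 1: p=-0.0104, T=0.556, ωT=1.701082, cosh=2.831180, sinh=2.648694; start (x,ẋ)=(-0.030200, 0.251100) → end (x,ẋ)=(0.150927, 0.550456)
phase 2: p=0.2440, T=0.454, ωT=1.389013, cosh=2.130105, sinh=1.880784; start (x,ẋ)=(0.150927, 0.550456) → end (x,ẋ)=(0.384130, 0.636963)
phase 3: p=0.5165, T=0.674, ωT=2.062103, cosh=3.994837, sinh=3.867651; start (x,ẋ)=(0.384130, 0.636963) → end (x,ẋ)=(0.792915, 0.978215)
phase 4: p=0.8352, T=0.344, ωT=1.052468, cosh=1.606894, sinh=1.257819; start (x,ẋ)=(0.792915, 0.978215) → end (x,ẋ)=(1.169416, 1.409164)

1 0.5560 0.1509 0.5505
2 1.0100 0.3841 0.6370
3 1.6840 0.7929 0.9782
4 2.0280 1.1694 1.4092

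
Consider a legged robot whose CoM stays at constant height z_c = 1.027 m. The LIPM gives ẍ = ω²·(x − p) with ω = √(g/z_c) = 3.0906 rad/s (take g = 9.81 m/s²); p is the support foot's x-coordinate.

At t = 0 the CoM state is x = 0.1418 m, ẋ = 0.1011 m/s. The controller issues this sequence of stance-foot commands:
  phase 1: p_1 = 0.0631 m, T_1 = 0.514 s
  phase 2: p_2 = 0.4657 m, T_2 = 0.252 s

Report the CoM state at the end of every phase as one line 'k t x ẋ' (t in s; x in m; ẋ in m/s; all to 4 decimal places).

phase 1: p=0.0631, T=0.514, ωT=1.588568, cosh=2.550476, sinh=2.346258; start (x,ẋ)=(0.141800, 0.101100) → end (x,ẋ)=(0.340573, 0.828534)
phase 2: p=0.4657, T=0.252, ωT=0.778831, cosh=1.318933, sinh=0.859991; start (x,ẋ)=(0.340573, 0.828534) → end (x,ẋ)=(0.531214, 0.760208)

1 0.5140 0.3406 0.8285
2 0.7660 0.5312 0.7602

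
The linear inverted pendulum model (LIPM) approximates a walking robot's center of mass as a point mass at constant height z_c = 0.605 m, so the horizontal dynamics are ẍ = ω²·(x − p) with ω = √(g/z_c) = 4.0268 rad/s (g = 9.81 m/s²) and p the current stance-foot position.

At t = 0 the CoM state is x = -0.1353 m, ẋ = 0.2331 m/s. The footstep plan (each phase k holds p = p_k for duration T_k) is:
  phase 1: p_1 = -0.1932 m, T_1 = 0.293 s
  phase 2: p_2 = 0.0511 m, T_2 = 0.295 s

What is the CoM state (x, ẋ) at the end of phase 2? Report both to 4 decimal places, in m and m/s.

x = 0.2311, ẋ = 1.0248

phase 1: p=-0.1932, T=0.293, ωT=1.179852, cosh=1.780609, sinh=1.473285; start (x,ẋ)=(-0.135300, 0.233100) → end (x,ẋ)=(-0.004818, 0.758559)
phase 2: p=0.0511, T=0.295, ωT=1.187906, cosh=1.792532, sinh=1.487673; start (x,ẋ)=(-0.004818, 0.758559) → end (x,ẋ)=(0.231109, 1.024758)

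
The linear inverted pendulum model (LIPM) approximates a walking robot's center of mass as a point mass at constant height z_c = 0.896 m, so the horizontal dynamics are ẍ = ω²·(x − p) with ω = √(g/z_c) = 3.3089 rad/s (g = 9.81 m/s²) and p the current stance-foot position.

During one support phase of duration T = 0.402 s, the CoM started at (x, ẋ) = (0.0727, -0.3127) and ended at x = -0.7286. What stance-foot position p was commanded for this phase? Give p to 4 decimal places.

ωT = 3.3089·0.402 = 1.330178; cosh(ωT) = 2.023073, sinh(ωT) = 1.758643
x(T) = p + (x₀−p)·cosh(ωT) + (ẋ₀/ω)·sinh(ωT) ⇒ p·(1 − cosh) = x(T) − x₀·cosh − (ẋ₀/ω)·sinh
numerator   = -0.7286 − (0.0727)·2.023073 − (-0.3127/3.3089)·1.758643 = -0.709481
denominator = 1 − 2.023073 = -1.023073
p = -0.709481 / -1.023073 = 0.6935

p = 0.6935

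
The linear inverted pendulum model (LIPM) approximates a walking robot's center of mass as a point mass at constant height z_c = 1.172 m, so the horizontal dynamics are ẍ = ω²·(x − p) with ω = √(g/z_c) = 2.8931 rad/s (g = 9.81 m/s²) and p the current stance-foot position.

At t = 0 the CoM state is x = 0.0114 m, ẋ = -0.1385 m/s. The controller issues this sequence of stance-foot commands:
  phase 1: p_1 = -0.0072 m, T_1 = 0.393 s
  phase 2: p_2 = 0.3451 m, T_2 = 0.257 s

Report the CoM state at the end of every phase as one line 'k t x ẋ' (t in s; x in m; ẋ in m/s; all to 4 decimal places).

phase 1: p=-0.0072, T=0.393, ωT=1.136988, cosh=1.719075, sinh=1.398291; start (x,ẋ)=(0.011400, -0.138500) → end (x,ẋ)=(-0.042165, -0.162847)
phase 2: p=0.3451, T=0.257, ωT=0.743527, cosh=1.289387, sinh=0.813953; start (x,ẋ)=(-0.042165, -0.162847) → end (x,ẋ)=(-0.200050, -1.121923)

1 0.3930 -0.0422 -0.1628
2 0.6500 -0.2001 -1.1219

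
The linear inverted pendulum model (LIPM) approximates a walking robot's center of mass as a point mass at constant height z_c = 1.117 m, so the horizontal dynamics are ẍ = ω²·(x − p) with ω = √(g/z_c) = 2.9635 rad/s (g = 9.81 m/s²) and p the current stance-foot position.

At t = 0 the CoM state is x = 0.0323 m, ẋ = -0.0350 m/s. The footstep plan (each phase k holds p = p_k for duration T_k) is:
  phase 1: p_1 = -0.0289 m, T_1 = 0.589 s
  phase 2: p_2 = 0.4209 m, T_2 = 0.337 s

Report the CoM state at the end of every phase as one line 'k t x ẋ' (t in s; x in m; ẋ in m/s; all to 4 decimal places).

phase 1: p=-0.0289, T=0.589, ωT=1.745501, cosh=2.951666, sinh=2.777108; start (x,ẋ)=(0.032300, -0.035000) → end (x,ẋ)=(0.118943, 0.400365)
phase 2: p=0.4209, T=0.337, ωT=0.998699, cosh=1.541554, sinh=1.173195; start (x,ẋ)=(0.118943, 0.400365) → end (x,ẋ)=(0.113915, -0.432648)

1 0.5890 0.1189 0.4004
2 0.9260 0.1139 -0.4326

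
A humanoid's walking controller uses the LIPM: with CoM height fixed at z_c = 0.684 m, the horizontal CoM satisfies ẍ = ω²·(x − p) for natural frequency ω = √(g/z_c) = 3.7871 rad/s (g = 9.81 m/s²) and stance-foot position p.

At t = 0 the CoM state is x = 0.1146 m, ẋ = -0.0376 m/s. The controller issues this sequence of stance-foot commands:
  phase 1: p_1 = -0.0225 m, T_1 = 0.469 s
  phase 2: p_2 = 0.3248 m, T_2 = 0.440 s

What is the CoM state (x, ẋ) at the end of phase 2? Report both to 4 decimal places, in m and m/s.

x = 1.3632, ẋ = 4.1633

phase 1: p=-0.0225, T=0.469, ωT=1.776150, cosh=3.038179, sinh=2.868891; start (x,ẋ)=(0.114600, -0.037600) → end (x,ẋ)=(0.365551, 1.375325)
phase 2: p=0.3248, T=0.440, ωT=1.666324, cosh=2.740808, sinh=2.551868; start (x,ẋ)=(0.365551, 1.375325) → end (x,ẋ)=(1.363228, 4.163325)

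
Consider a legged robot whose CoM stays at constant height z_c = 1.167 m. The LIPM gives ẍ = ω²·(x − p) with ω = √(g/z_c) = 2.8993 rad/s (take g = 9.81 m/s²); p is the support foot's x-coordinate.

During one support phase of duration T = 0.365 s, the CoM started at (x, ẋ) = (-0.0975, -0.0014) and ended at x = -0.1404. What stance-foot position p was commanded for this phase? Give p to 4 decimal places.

p = -0.0286

ωT = 2.8993·0.365 = 1.058245; cosh(ωT) = 1.614186, sinh(ωT) = 1.267122
x(T) = p + (x₀−p)·cosh(ωT) + (ẋ₀/ω)·sinh(ωT) ⇒ p·(1 − cosh) = x(T) − x₀·cosh − (ẋ₀/ω)·sinh
numerator   = -0.1404 − (-0.0975)·1.614186 − (-0.0014/2.8993)·1.267122 = 0.017595
denominator = 1 − 1.614186 = -0.614186
p = 0.017595 / -0.614186 = -0.0286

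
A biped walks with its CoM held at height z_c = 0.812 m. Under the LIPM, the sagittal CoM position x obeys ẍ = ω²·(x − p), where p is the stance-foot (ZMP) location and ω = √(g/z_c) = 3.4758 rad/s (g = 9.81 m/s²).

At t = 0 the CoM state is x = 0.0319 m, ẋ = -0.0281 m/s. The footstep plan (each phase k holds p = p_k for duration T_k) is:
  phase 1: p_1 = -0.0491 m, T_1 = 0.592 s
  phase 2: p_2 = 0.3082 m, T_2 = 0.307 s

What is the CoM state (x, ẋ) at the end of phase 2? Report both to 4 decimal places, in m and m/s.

phase 1: p=-0.0491, T=0.592, ωT=2.057674, cosh=3.977744, sinh=3.849994; start (x,ẋ)=(0.031900, -0.028100) → end (x,ẋ)=(0.241972, 0.972152)
phase 2: p=0.3082, T=0.307, ωT=1.067071, cosh=1.625433, sinh=1.281418; start (x,ẋ)=(0.241972, 0.972152) → end (x,ẋ)=(0.558953, 1.285192)

x = 0.5590, ẋ = 1.2852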